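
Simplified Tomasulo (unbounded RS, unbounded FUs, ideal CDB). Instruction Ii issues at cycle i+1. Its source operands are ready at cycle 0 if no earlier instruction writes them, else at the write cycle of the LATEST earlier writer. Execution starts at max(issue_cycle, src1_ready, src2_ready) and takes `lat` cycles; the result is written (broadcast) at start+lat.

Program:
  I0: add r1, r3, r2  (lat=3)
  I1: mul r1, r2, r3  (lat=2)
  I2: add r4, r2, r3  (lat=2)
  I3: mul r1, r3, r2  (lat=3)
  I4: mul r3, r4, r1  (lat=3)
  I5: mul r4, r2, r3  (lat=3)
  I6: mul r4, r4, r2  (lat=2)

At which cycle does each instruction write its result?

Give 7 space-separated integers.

I0 add r1: issue@1 deps=(None,None) exec_start@1 write@4
I1 mul r1: issue@2 deps=(None,None) exec_start@2 write@4
I2 add r4: issue@3 deps=(None,None) exec_start@3 write@5
I3 mul r1: issue@4 deps=(None,None) exec_start@4 write@7
I4 mul r3: issue@5 deps=(2,3) exec_start@7 write@10
I5 mul r4: issue@6 deps=(None,4) exec_start@10 write@13
I6 mul r4: issue@7 deps=(5,None) exec_start@13 write@15

Answer: 4 4 5 7 10 13 15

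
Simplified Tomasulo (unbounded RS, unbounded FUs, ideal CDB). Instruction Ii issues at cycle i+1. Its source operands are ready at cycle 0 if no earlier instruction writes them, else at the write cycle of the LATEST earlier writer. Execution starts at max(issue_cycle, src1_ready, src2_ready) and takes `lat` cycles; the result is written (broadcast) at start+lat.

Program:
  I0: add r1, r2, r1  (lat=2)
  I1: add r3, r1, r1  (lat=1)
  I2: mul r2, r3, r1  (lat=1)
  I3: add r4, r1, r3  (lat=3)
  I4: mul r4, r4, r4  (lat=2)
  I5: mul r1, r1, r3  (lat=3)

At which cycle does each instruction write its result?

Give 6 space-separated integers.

I0 add r1: issue@1 deps=(None,None) exec_start@1 write@3
I1 add r3: issue@2 deps=(0,0) exec_start@3 write@4
I2 mul r2: issue@3 deps=(1,0) exec_start@4 write@5
I3 add r4: issue@4 deps=(0,1) exec_start@4 write@7
I4 mul r4: issue@5 deps=(3,3) exec_start@7 write@9
I5 mul r1: issue@6 deps=(0,1) exec_start@6 write@9

Answer: 3 4 5 7 9 9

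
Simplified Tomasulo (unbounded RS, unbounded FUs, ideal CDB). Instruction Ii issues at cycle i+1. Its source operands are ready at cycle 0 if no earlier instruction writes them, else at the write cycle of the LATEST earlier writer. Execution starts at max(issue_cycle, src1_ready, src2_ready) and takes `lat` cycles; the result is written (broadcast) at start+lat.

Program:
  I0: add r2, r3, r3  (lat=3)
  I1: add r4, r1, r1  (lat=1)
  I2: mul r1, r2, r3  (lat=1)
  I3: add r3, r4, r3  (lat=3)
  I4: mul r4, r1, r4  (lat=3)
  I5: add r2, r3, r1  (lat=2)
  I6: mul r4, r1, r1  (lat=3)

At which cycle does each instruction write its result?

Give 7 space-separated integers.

I0 add r2: issue@1 deps=(None,None) exec_start@1 write@4
I1 add r4: issue@2 deps=(None,None) exec_start@2 write@3
I2 mul r1: issue@3 deps=(0,None) exec_start@4 write@5
I3 add r3: issue@4 deps=(1,None) exec_start@4 write@7
I4 mul r4: issue@5 deps=(2,1) exec_start@5 write@8
I5 add r2: issue@6 deps=(3,2) exec_start@7 write@9
I6 mul r4: issue@7 deps=(2,2) exec_start@7 write@10

Answer: 4 3 5 7 8 9 10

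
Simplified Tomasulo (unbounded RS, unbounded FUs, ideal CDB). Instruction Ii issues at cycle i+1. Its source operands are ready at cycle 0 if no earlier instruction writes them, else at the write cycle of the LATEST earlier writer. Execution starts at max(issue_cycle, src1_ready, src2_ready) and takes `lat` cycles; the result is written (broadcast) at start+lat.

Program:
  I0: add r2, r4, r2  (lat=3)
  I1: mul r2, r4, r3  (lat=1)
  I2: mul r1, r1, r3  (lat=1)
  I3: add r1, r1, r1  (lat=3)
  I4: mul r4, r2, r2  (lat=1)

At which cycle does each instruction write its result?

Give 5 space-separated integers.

I0 add r2: issue@1 deps=(None,None) exec_start@1 write@4
I1 mul r2: issue@2 deps=(None,None) exec_start@2 write@3
I2 mul r1: issue@3 deps=(None,None) exec_start@3 write@4
I3 add r1: issue@4 deps=(2,2) exec_start@4 write@7
I4 mul r4: issue@5 deps=(1,1) exec_start@5 write@6

Answer: 4 3 4 7 6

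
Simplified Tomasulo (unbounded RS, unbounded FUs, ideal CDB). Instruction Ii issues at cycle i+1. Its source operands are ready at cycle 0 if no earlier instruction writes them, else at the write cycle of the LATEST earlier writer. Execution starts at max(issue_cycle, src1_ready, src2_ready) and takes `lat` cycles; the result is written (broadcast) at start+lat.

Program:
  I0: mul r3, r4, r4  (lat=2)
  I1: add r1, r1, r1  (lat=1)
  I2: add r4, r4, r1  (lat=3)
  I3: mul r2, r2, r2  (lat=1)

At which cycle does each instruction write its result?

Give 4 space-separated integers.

Answer: 3 3 6 5

Derivation:
I0 mul r3: issue@1 deps=(None,None) exec_start@1 write@3
I1 add r1: issue@2 deps=(None,None) exec_start@2 write@3
I2 add r4: issue@3 deps=(None,1) exec_start@3 write@6
I3 mul r2: issue@4 deps=(None,None) exec_start@4 write@5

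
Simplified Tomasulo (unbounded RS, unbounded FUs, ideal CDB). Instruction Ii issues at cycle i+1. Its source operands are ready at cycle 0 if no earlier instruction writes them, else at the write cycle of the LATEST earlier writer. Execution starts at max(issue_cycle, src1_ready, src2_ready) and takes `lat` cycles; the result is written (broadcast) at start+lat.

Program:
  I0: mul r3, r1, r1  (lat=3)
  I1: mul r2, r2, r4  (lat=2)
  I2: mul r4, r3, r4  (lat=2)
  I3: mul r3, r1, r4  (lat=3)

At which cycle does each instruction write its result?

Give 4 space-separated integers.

Answer: 4 4 6 9

Derivation:
I0 mul r3: issue@1 deps=(None,None) exec_start@1 write@4
I1 mul r2: issue@2 deps=(None,None) exec_start@2 write@4
I2 mul r4: issue@3 deps=(0,None) exec_start@4 write@6
I3 mul r3: issue@4 deps=(None,2) exec_start@6 write@9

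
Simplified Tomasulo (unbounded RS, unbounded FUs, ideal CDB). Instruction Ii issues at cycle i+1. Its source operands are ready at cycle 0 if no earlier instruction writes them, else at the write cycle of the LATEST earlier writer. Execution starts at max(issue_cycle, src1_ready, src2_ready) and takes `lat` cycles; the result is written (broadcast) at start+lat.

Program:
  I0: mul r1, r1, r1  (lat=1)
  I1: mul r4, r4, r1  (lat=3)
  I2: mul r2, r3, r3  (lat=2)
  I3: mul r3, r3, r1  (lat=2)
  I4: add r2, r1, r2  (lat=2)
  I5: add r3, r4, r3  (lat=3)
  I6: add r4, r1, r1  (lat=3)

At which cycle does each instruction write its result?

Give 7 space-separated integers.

Answer: 2 5 5 6 7 9 10

Derivation:
I0 mul r1: issue@1 deps=(None,None) exec_start@1 write@2
I1 mul r4: issue@2 deps=(None,0) exec_start@2 write@5
I2 mul r2: issue@3 deps=(None,None) exec_start@3 write@5
I3 mul r3: issue@4 deps=(None,0) exec_start@4 write@6
I4 add r2: issue@5 deps=(0,2) exec_start@5 write@7
I5 add r3: issue@6 deps=(1,3) exec_start@6 write@9
I6 add r4: issue@7 deps=(0,0) exec_start@7 write@10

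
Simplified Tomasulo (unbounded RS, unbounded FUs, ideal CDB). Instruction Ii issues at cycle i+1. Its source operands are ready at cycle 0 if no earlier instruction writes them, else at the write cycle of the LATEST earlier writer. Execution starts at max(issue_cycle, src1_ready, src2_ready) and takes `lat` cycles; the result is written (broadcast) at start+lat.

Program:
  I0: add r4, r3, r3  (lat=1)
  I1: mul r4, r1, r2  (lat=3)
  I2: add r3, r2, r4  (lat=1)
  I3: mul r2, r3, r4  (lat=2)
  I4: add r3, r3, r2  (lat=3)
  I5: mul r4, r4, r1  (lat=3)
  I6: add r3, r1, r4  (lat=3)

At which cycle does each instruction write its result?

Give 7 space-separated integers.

Answer: 2 5 6 8 11 9 12

Derivation:
I0 add r4: issue@1 deps=(None,None) exec_start@1 write@2
I1 mul r4: issue@2 deps=(None,None) exec_start@2 write@5
I2 add r3: issue@3 deps=(None,1) exec_start@5 write@6
I3 mul r2: issue@4 deps=(2,1) exec_start@6 write@8
I4 add r3: issue@5 deps=(2,3) exec_start@8 write@11
I5 mul r4: issue@6 deps=(1,None) exec_start@6 write@9
I6 add r3: issue@7 deps=(None,5) exec_start@9 write@12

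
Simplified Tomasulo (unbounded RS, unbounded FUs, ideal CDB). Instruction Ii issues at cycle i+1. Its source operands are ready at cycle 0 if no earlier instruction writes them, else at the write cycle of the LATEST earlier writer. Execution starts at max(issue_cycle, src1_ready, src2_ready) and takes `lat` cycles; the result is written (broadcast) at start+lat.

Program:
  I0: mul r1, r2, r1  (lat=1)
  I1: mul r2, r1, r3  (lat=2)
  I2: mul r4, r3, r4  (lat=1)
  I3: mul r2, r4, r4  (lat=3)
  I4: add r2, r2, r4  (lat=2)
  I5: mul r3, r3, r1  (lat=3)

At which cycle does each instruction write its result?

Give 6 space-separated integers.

I0 mul r1: issue@1 deps=(None,None) exec_start@1 write@2
I1 mul r2: issue@2 deps=(0,None) exec_start@2 write@4
I2 mul r4: issue@3 deps=(None,None) exec_start@3 write@4
I3 mul r2: issue@4 deps=(2,2) exec_start@4 write@7
I4 add r2: issue@5 deps=(3,2) exec_start@7 write@9
I5 mul r3: issue@6 deps=(None,0) exec_start@6 write@9

Answer: 2 4 4 7 9 9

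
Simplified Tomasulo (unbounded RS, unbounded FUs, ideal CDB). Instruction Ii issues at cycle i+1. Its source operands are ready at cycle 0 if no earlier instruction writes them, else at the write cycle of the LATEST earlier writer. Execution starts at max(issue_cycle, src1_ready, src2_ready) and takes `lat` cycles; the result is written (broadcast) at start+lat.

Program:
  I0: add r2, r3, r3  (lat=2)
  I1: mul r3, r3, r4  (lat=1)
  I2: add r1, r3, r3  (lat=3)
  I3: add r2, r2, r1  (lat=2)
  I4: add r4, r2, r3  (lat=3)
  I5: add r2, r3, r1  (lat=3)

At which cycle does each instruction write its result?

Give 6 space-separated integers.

Answer: 3 3 6 8 11 9

Derivation:
I0 add r2: issue@1 deps=(None,None) exec_start@1 write@3
I1 mul r3: issue@2 deps=(None,None) exec_start@2 write@3
I2 add r1: issue@3 deps=(1,1) exec_start@3 write@6
I3 add r2: issue@4 deps=(0,2) exec_start@6 write@8
I4 add r4: issue@5 deps=(3,1) exec_start@8 write@11
I5 add r2: issue@6 deps=(1,2) exec_start@6 write@9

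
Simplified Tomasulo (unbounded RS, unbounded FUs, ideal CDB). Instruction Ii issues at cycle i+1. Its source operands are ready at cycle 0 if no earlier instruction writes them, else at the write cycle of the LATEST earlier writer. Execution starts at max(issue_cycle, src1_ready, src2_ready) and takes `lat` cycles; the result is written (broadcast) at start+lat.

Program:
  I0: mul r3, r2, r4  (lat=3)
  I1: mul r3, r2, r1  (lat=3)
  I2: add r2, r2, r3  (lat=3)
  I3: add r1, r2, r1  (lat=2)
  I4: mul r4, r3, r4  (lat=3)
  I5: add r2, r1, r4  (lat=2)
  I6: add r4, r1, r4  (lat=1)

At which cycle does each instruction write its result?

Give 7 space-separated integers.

I0 mul r3: issue@1 deps=(None,None) exec_start@1 write@4
I1 mul r3: issue@2 deps=(None,None) exec_start@2 write@5
I2 add r2: issue@3 deps=(None,1) exec_start@5 write@8
I3 add r1: issue@4 deps=(2,None) exec_start@8 write@10
I4 mul r4: issue@5 deps=(1,None) exec_start@5 write@8
I5 add r2: issue@6 deps=(3,4) exec_start@10 write@12
I6 add r4: issue@7 deps=(3,4) exec_start@10 write@11

Answer: 4 5 8 10 8 12 11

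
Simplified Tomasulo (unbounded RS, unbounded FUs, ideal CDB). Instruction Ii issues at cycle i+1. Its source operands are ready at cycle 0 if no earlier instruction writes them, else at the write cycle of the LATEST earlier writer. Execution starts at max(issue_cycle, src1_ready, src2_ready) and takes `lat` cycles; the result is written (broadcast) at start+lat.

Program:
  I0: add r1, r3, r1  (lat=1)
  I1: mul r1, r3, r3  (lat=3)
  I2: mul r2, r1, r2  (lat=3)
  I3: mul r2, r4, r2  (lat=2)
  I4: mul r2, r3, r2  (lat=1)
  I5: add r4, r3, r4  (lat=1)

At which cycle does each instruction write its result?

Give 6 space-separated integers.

I0 add r1: issue@1 deps=(None,None) exec_start@1 write@2
I1 mul r1: issue@2 deps=(None,None) exec_start@2 write@5
I2 mul r2: issue@3 deps=(1,None) exec_start@5 write@8
I3 mul r2: issue@4 deps=(None,2) exec_start@8 write@10
I4 mul r2: issue@5 deps=(None,3) exec_start@10 write@11
I5 add r4: issue@6 deps=(None,None) exec_start@6 write@7

Answer: 2 5 8 10 11 7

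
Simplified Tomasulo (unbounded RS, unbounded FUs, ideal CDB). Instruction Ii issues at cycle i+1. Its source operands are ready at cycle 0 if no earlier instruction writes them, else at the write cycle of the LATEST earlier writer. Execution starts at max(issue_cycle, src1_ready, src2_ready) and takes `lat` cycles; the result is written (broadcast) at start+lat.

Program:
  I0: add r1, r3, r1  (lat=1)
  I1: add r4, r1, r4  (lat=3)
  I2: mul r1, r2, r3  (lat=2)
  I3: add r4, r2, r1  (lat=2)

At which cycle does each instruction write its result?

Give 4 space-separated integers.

I0 add r1: issue@1 deps=(None,None) exec_start@1 write@2
I1 add r4: issue@2 deps=(0,None) exec_start@2 write@5
I2 mul r1: issue@3 deps=(None,None) exec_start@3 write@5
I3 add r4: issue@4 deps=(None,2) exec_start@5 write@7

Answer: 2 5 5 7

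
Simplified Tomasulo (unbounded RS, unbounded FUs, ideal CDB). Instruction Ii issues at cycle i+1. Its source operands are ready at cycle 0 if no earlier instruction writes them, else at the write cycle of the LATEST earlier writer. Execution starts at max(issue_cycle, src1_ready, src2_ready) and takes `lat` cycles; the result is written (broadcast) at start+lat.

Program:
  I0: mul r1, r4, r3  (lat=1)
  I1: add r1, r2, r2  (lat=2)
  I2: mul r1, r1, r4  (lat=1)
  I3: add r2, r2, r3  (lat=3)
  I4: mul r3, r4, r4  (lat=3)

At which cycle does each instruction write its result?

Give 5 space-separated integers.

I0 mul r1: issue@1 deps=(None,None) exec_start@1 write@2
I1 add r1: issue@2 deps=(None,None) exec_start@2 write@4
I2 mul r1: issue@3 deps=(1,None) exec_start@4 write@5
I3 add r2: issue@4 deps=(None,None) exec_start@4 write@7
I4 mul r3: issue@5 deps=(None,None) exec_start@5 write@8

Answer: 2 4 5 7 8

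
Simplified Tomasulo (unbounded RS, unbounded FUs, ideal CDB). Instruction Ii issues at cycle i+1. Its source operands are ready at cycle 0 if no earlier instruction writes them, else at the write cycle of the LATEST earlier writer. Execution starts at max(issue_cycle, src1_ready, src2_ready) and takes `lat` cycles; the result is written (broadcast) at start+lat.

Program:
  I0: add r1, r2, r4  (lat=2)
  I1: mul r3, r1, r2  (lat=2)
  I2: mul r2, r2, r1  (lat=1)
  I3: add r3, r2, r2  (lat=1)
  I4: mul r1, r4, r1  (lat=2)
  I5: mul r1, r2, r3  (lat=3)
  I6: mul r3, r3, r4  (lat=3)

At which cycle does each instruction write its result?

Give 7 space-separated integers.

I0 add r1: issue@1 deps=(None,None) exec_start@1 write@3
I1 mul r3: issue@2 deps=(0,None) exec_start@3 write@5
I2 mul r2: issue@3 deps=(None,0) exec_start@3 write@4
I3 add r3: issue@4 deps=(2,2) exec_start@4 write@5
I4 mul r1: issue@5 deps=(None,0) exec_start@5 write@7
I5 mul r1: issue@6 deps=(2,3) exec_start@6 write@9
I6 mul r3: issue@7 deps=(3,None) exec_start@7 write@10

Answer: 3 5 4 5 7 9 10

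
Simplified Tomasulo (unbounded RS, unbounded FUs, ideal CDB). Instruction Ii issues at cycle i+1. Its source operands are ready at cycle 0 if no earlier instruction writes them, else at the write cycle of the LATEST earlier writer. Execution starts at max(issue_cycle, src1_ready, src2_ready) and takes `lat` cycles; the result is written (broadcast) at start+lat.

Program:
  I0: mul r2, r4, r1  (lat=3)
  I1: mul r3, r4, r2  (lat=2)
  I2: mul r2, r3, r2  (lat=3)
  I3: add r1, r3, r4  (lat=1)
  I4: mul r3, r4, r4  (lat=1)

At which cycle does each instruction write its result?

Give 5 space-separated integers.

I0 mul r2: issue@1 deps=(None,None) exec_start@1 write@4
I1 mul r3: issue@2 deps=(None,0) exec_start@4 write@6
I2 mul r2: issue@3 deps=(1,0) exec_start@6 write@9
I3 add r1: issue@4 deps=(1,None) exec_start@6 write@7
I4 mul r3: issue@5 deps=(None,None) exec_start@5 write@6

Answer: 4 6 9 7 6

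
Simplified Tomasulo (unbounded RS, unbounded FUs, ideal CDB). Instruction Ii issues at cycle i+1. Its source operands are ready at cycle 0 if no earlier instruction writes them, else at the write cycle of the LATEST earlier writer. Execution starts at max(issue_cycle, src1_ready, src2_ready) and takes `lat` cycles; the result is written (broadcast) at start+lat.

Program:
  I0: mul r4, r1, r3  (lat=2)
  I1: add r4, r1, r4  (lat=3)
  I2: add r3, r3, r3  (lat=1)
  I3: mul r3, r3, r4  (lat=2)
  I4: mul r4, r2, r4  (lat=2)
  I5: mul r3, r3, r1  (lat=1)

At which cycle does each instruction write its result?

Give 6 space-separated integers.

I0 mul r4: issue@1 deps=(None,None) exec_start@1 write@3
I1 add r4: issue@2 deps=(None,0) exec_start@3 write@6
I2 add r3: issue@3 deps=(None,None) exec_start@3 write@4
I3 mul r3: issue@4 deps=(2,1) exec_start@6 write@8
I4 mul r4: issue@5 deps=(None,1) exec_start@6 write@8
I5 mul r3: issue@6 deps=(3,None) exec_start@8 write@9

Answer: 3 6 4 8 8 9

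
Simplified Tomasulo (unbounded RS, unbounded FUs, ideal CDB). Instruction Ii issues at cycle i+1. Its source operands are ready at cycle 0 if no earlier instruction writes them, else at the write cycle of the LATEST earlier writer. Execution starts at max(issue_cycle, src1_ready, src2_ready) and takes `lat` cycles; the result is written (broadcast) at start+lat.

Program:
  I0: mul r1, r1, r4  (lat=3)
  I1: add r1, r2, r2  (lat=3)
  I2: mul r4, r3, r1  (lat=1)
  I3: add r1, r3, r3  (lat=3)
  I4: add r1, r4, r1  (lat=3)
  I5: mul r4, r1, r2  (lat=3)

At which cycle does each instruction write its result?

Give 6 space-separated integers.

I0 mul r1: issue@1 deps=(None,None) exec_start@1 write@4
I1 add r1: issue@2 deps=(None,None) exec_start@2 write@5
I2 mul r4: issue@3 deps=(None,1) exec_start@5 write@6
I3 add r1: issue@4 deps=(None,None) exec_start@4 write@7
I4 add r1: issue@5 deps=(2,3) exec_start@7 write@10
I5 mul r4: issue@6 deps=(4,None) exec_start@10 write@13

Answer: 4 5 6 7 10 13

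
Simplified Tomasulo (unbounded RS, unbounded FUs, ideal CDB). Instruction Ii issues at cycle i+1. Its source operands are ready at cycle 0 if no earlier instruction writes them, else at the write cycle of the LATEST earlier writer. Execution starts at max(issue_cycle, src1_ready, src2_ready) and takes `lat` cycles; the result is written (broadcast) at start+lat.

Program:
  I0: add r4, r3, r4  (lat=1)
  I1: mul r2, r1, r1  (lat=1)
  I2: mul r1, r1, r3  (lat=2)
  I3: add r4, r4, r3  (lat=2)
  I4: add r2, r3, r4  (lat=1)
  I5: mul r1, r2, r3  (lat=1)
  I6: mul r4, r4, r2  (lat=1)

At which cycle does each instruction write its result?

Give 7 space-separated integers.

Answer: 2 3 5 6 7 8 8

Derivation:
I0 add r4: issue@1 deps=(None,None) exec_start@1 write@2
I1 mul r2: issue@2 deps=(None,None) exec_start@2 write@3
I2 mul r1: issue@3 deps=(None,None) exec_start@3 write@5
I3 add r4: issue@4 deps=(0,None) exec_start@4 write@6
I4 add r2: issue@5 deps=(None,3) exec_start@6 write@7
I5 mul r1: issue@6 deps=(4,None) exec_start@7 write@8
I6 mul r4: issue@7 deps=(3,4) exec_start@7 write@8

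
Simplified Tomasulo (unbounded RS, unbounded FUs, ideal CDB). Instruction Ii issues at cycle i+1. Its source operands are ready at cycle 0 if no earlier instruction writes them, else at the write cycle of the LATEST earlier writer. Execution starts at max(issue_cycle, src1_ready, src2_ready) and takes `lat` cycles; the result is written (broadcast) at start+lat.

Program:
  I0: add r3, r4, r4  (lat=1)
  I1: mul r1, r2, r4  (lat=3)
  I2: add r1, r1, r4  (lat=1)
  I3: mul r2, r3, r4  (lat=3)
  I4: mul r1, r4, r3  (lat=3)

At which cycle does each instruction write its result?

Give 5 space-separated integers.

I0 add r3: issue@1 deps=(None,None) exec_start@1 write@2
I1 mul r1: issue@2 deps=(None,None) exec_start@2 write@5
I2 add r1: issue@3 deps=(1,None) exec_start@5 write@6
I3 mul r2: issue@4 deps=(0,None) exec_start@4 write@7
I4 mul r1: issue@5 deps=(None,0) exec_start@5 write@8

Answer: 2 5 6 7 8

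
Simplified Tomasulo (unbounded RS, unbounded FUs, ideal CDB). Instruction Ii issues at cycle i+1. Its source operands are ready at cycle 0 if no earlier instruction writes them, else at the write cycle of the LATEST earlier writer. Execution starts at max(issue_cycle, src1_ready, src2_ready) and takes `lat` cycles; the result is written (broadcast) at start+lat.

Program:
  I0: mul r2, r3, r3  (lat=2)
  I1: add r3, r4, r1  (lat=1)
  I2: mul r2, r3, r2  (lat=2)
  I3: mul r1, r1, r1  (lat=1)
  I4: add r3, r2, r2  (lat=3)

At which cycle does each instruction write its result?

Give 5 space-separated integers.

Answer: 3 3 5 5 8

Derivation:
I0 mul r2: issue@1 deps=(None,None) exec_start@1 write@3
I1 add r3: issue@2 deps=(None,None) exec_start@2 write@3
I2 mul r2: issue@3 deps=(1,0) exec_start@3 write@5
I3 mul r1: issue@4 deps=(None,None) exec_start@4 write@5
I4 add r3: issue@5 deps=(2,2) exec_start@5 write@8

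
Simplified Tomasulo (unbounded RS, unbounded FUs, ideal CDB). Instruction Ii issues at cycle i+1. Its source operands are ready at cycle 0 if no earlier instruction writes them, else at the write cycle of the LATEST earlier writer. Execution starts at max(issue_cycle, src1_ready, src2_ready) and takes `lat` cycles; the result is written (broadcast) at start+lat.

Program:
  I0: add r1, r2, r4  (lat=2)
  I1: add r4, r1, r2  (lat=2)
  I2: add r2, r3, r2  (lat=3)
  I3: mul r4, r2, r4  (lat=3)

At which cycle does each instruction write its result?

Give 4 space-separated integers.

Answer: 3 5 6 9

Derivation:
I0 add r1: issue@1 deps=(None,None) exec_start@1 write@3
I1 add r4: issue@2 deps=(0,None) exec_start@3 write@5
I2 add r2: issue@3 deps=(None,None) exec_start@3 write@6
I3 mul r4: issue@4 deps=(2,1) exec_start@6 write@9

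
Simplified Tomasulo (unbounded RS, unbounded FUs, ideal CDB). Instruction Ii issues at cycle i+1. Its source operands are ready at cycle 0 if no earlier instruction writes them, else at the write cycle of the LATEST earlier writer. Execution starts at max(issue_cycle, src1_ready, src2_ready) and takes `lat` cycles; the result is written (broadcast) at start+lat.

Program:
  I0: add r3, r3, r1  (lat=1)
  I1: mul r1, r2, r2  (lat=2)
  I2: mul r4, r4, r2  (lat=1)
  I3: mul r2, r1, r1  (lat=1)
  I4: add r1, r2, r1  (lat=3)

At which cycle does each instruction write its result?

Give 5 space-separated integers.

I0 add r3: issue@1 deps=(None,None) exec_start@1 write@2
I1 mul r1: issue@2 deps=(None,None) exec_start@2 write@4
I2 mul r4: issue@3 deps=(None,None) exec_start@3 write@4
I3 mul r2: issue@4 deps=(1,1) exec_start@4 write@5
I4 add r1: issue@5 deps=(3,1) exec_start@5 write@8

Answer: 2 4 4 5 8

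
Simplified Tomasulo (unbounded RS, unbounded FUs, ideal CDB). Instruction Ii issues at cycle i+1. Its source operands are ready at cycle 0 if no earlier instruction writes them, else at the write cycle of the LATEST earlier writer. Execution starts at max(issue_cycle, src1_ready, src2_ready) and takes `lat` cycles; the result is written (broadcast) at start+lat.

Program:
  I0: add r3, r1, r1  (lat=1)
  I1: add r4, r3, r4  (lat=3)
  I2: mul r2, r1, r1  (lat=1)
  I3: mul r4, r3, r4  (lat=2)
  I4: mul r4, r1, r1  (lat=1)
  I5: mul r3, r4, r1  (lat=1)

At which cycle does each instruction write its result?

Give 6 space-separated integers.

I0 add r3: issue@1 deps=(None,None) exec_start@1 write@2
I1 add r4: issue@2 deps=(0,None) exec_start@2 write@5
I2 mul r2: issue@3 deps=(None,None) exec_start@3 write@4
I3 mul r4: issue@4 deps=(0,1) exec_start@5 write@7
I4 mul r4: issue@5 deps=(None,None) exec_start@5 write@6
I5 mul r3: issue@6 deps=(4,None) exec_start@6 write@7

Answer: 2 5 4 7 6 7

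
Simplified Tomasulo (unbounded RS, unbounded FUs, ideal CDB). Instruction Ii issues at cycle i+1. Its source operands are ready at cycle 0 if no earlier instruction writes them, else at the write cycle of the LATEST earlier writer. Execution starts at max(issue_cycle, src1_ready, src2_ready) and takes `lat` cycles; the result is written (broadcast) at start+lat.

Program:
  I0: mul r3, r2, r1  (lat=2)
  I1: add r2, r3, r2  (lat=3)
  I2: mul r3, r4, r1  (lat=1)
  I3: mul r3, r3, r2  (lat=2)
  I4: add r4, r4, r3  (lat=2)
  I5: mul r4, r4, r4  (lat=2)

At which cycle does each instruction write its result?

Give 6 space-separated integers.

Answer: 3 6 4 8 10 12

Derivation:
I0 mul r3: issue@1 deps=(None,None) exec_start@1 write@3
I1 add r2: issue@2 deps=(0,None) exec_start@3 write@6
I2 mul r3: issue@3 deps=(None,None) exec_start@3 write@4
I3 mul r3: issue@4 deps=(2,1) exec_start@6 write@8
I4 add r4: issue@5 deps=(None,3) exec_start@8 write@10
I5 mul r4: issue@6 deps=(4,4) exec_start@10 write@12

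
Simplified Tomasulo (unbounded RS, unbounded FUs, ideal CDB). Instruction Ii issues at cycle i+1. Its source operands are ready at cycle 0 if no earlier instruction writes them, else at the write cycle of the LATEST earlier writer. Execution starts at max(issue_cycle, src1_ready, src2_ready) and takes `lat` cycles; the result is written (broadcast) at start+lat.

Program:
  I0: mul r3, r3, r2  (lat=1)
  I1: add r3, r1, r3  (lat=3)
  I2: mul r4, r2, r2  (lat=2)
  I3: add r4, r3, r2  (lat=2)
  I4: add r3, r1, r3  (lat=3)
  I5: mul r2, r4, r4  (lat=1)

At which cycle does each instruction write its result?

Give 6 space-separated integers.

Answer: 2 5 5 7 8 8

Derivation:
I0 mul r3: issue@1 deps=(None,None) exec_start@1 write@2
I1 add r3: issue@2 deps=(None,0) exec_start@2 write@5
I2 mul r4: issue@3 deps=(None,None) exec_start@3 write@5
I3 add r4: issue@4 deps=(1,None) exec_start@5 write@7
I4 add r3: issue@5 deps=(None,1) exec_start@5 write@8
I5 mul r2: issue@6 deps=(3,3) exec_start@7 write@8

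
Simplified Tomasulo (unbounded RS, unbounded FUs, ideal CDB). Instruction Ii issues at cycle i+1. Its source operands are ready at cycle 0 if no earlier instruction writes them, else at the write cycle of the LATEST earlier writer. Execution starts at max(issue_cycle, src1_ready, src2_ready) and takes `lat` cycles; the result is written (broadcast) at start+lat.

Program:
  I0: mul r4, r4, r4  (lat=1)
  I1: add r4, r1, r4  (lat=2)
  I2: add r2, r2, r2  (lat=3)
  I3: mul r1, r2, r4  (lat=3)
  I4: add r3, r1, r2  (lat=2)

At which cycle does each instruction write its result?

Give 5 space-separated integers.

I0 mul r4: issue@1 deps=(None,None) exec_start@1 write@2
I1 add r4: issue@2 deps=(None,0) exec_start@2 write@4
I2 add r2: issue@3 deps=(None,None) exec_start@3 write@6
I3 mul r1: issue@4 deps=(2,1) exec_start@6 write@9
I4 add r3: issue@5 deps=(3,2) exec_start@9 write@11

Answer: 2 4 6 9 11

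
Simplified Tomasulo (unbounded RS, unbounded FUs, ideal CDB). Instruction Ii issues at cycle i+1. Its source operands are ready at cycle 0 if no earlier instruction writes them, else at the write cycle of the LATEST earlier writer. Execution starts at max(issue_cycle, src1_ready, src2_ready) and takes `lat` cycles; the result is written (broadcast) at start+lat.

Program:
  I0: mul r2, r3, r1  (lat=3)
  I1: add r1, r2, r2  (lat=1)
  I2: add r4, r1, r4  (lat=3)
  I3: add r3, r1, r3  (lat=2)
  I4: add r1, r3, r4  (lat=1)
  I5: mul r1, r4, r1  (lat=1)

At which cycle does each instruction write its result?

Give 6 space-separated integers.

Answer: 4 5 8 7 9 10

Derivation:
I0 mul r2: issue@1 deps=(None,None) exec_start@1 write@4
I1 add r1: issue@2 deps=(0,0) exec_start@4 write@5
I2 add r4: issue@3 deps=(1,None) exec_start@5 write@8
I3 add r3: issue@4 deps=(1,None) exec_start@5 write@7
I4 add r1: issue@5 deps=(3,2) exec_start@8 write@9
I5 mul r1: issue@6 deps=(2,4) exec_start@9 write@10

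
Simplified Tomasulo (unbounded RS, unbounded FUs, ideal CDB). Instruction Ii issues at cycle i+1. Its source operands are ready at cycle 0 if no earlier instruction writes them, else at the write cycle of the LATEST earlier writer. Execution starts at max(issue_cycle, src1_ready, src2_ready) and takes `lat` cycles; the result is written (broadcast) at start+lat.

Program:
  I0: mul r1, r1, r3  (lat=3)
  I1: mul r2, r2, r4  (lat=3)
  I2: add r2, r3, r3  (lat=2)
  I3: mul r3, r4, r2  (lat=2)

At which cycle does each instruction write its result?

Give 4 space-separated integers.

I0 mul r1: issue@1 deps=(None,None) exec_start@1 write@4
I1 mul r2: issue@2 deps=(None,None) exec_start@2 write@5
I2 add r2: issue@3 deps=(None,None) exec_start@3 write@5
I3 mul r3: issue@4 deps=(None,2) exec_start@5 write@7

Answer: 4 5 5 7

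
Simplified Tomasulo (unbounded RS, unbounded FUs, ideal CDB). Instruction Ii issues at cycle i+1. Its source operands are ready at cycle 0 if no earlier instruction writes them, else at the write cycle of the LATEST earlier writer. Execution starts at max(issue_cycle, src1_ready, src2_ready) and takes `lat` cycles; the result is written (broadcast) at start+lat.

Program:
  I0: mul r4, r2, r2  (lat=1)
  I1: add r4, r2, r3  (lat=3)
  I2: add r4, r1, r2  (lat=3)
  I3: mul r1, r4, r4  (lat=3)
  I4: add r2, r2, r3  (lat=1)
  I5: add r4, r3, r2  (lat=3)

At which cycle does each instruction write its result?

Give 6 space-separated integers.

I0 mul r4: issue@1 deps=(None,None) exec_start@1 write@2
I1 add r4: issue@2 deps=(None,None) exec_start@2 write@5
I2 add r4: issue@3 deps=(None,None) exec_start@3 write@6
I3 mul r1: issue@4 deps=(2,2) exec_start@6 write@9
I4 add r2: issue@5 deps=(None,None) exec_start@5 write@6
I5 add r4: issue@6 deps=(None,4) exec_start@6 write@9

Answer: 2 5 6 9 6 9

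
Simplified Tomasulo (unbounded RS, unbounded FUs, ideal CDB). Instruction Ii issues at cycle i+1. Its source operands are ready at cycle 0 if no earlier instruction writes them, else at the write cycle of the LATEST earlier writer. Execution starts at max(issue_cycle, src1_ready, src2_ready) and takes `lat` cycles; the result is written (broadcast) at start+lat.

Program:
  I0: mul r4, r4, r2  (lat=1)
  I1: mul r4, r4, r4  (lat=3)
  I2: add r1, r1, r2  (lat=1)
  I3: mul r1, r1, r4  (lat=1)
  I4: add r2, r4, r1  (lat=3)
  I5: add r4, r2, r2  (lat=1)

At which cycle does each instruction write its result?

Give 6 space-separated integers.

Answer: 2 5 4 6 9 10

Derivation:
I0 mul r4: issue@1 deps=(None,None) exec_start@1 write@2
I1 mul r4: issue@2 deps=(0,0) exec_start@2 write@5
I2 add r1: issue@3 deps=(None,None) exec_start@3 write@4
I3 mul r1: issue@4 deps=(2,1) exec_start@5 write@6
I4 add r2: issue@5 deps=(1,3) exec_start@6 write@9
I5 add r4: issue@6 deps=(4,4) exec_start@9 write@10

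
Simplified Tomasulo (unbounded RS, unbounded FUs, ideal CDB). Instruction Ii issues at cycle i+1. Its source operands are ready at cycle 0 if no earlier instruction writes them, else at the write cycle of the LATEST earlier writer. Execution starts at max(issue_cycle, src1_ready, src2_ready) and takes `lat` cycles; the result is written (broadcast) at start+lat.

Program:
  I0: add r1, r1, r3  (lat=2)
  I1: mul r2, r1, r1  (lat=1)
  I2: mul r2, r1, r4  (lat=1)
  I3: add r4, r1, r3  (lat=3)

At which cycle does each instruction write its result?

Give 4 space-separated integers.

I0 add r1: issue@1 deps=(None,None) exec_start@1 write@3
I1 mul r2: issue@2 deps=(0,0) exec_start@3 write@4
I2 mul r2: issue@3 deps=(0,None) exec_start@3 write@4
I3 add r4: issue@4 deps=(0,None) exec_start@4 write@7

Answer: 3 4 4 7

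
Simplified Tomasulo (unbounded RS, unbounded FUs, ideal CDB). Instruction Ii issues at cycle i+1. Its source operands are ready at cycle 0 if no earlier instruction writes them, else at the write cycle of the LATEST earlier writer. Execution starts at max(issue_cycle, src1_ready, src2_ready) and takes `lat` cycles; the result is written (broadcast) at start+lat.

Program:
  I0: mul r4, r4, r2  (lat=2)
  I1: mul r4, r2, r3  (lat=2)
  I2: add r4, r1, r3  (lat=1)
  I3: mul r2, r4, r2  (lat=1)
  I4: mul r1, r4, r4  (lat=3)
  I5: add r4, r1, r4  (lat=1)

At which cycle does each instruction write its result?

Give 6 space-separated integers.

I0 mul r4: issue@1 deps=(None,None) exec_start@1 write@3
I1 mul r4: issue@2 deps=(None,None) exec_start@2 write@4
I2 add r4: issue@3 deps=(None,None) exec_start@3 write@4
I3 mul r2: issue@4 deps=(2,None) exec_start@4 write@5
I4 mul r1: issue@5 deps=(2,2) exec_start@5 write@8
I5 add r4: issue@6 deps=(4,2) exec_start@8 write@9

Answer: 3 4 4 5 8 9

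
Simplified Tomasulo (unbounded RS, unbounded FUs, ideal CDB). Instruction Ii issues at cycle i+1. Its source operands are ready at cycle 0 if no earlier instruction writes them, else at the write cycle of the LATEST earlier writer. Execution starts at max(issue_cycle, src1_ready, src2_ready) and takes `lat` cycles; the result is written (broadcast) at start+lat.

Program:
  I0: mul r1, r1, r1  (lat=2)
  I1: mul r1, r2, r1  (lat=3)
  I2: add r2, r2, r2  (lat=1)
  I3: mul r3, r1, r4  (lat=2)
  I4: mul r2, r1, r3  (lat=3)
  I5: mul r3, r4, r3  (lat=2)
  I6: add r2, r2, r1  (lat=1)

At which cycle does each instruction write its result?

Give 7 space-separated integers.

Answer: 3 6 4 8 11 10 12

Derivation:
I0 mul r1: issue@1 deps=(None,None) exec_start@1 write@3
I1 mul r1: issue@2 deps=(None,0) exec_start@3 write@6
I2 add r2: issue@3 deps=(None,None) exec_start@3 write@4
I3 mul r3: issue@4 deps=(1,None) exec_start@6 write@8
I4 mul r2: issue@5 deps=(1,3) exec_start@8 write@11
I5 mul r3: issue@6 deps=(None,3) exec_start@8 write@10
I6 add r2: issue@7 deps=(4,1) exec_start@11 write@12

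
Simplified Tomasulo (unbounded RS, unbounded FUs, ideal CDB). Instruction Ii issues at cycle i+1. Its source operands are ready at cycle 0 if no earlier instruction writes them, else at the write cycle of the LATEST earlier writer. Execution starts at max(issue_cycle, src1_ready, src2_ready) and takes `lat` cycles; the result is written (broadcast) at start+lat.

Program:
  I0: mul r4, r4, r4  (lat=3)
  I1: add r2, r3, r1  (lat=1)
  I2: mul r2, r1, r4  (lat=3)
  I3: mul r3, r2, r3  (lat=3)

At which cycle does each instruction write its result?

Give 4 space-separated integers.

I0 mul r4: issue@1 deps=(None,None) exec_start@1 write@4
I1 add r2: issue@2 deps=(None,None) exec_start@2 write@3
I2 mul r2: issue@3 deps=(None,0) exec_start@4 write@7
I3 mul r3: issue@4 deps=(2,None) exec_start@7 write@10

Answer: 4 3 7 10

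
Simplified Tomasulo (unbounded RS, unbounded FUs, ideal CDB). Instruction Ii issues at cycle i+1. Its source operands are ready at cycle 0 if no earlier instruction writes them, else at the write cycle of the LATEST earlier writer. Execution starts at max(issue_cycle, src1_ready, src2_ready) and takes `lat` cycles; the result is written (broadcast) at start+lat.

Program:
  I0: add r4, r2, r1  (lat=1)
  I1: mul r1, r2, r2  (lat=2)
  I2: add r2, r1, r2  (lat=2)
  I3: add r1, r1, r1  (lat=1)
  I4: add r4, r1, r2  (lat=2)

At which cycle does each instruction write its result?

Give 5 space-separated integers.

I0 add r4: issue@1 deps=(None,None) exec_start@1 write@2
I1 mul r1: issue@2 deps=(None,None) exec_start@2 write@4
I2 add r2: issue@3 deps=(1,None) exec_start@4 write@6
I3 add r1: issue@4 deps=(1,1) exec_start@4 write@5
I4 add r4: issue@5 deps=(3,2) exec_start@6 write@8

Answer: 2 4 6 5 8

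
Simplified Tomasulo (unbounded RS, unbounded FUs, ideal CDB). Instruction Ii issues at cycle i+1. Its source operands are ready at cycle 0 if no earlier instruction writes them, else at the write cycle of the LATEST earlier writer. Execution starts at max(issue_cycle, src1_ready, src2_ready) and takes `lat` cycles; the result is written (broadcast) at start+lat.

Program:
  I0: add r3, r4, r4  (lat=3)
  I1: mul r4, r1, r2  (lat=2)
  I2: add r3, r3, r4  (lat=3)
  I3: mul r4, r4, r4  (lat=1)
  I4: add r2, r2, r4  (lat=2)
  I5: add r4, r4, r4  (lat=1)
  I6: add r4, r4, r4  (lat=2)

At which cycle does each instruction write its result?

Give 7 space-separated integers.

Answer: 4 4 7 5 7 7 9

Derivation:
I0 add r3: issue@1 deps=(None,None) exec_start@1 write@4
I1 mul r4: issue@2 deps=(None,None) exec_start@2 write@4
I2 add r3: issue@3 deps=(0,1) exec_start@4 write@7
I3 mul r4: issue@4 deps=(1,1) exec_start@4 write@5
I4 add r2: issue@5 deps=(None,3) exec_start@5 write@7
I5 add r4: issue@6 deps=(3,3) exec_start@6 write@7
I6 add r4: issue@7 deps=(5,5) exec_start@7 write@9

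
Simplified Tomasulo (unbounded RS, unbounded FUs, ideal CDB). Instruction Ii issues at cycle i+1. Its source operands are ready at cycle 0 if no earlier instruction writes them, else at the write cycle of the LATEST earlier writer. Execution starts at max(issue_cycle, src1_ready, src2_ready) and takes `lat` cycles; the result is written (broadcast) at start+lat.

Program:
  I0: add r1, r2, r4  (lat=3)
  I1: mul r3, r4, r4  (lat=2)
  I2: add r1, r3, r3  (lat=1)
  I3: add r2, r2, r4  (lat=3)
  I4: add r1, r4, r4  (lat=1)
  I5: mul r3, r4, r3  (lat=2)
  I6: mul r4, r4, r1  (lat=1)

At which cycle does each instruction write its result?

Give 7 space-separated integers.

Answer: 4 4 5 7 6 8 8

Derivation:
I0 add r1: issue@1 deps=(None,None) exec_start@1 write@4
I1 mul r3: issue@2 deps=(None,None) exec_start@2 write@4
I2 add r1: issue@3 deps=(1,1) exec_start@4 write@5
I3 add r2: issue@4 deps=(None,None) exec_start@4 write@7
I4 add r1: issue@5 deps=(None,None) exec_start@5 write@6
I5 mul r3: issue@6 deps=(None,1) exec_start@6 write@8
I6 mul r4: issue@7 deps=(None,4) exec_start@7 write@8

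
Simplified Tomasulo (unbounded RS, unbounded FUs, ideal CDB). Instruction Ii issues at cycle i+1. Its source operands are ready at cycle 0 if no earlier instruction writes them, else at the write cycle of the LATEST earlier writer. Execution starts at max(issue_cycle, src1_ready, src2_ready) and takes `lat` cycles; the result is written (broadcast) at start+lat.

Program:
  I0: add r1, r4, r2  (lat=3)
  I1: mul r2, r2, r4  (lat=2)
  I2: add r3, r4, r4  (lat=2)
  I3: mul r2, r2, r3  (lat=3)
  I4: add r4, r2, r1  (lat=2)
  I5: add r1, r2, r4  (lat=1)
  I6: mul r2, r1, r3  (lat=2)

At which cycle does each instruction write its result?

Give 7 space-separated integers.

I0 add r1: issue@1 deps=(None,None) exec_start@1 write@4
I1 mul r2: issue@2 deps=(None,None) exec_start@2 write@4
I2 add r3: issue@3 deps=(None,None) exec_start@3 write@5
I3 mul r2: issue@4 deps=(1,2) exec_start@5 write@8
I4 add r4: issue@5 deps=(3,0) exec_start@8 write@10
I5 add r1: issue@6 deps=(3,4) exec_start@10 write@11
I6 mul r2: issue@7 deps=(5,2) exec_start@11 write@13

Answer: 4 4 5 8 10 11 13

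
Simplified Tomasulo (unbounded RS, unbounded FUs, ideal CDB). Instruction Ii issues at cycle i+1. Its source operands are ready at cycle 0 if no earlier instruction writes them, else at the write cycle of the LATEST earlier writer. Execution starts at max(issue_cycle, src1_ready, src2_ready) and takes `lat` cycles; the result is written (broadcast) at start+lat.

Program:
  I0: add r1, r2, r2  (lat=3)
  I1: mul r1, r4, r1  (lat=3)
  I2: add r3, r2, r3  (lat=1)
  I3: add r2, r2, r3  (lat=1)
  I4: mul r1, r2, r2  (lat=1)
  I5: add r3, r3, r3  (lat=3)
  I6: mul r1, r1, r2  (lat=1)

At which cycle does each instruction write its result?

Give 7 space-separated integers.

I0 add r1: issue@1 deps=(None,None) exec_start@1 write@4
I1 mul r1: issue@2 deps=(None,0) exec_start@4 write@7
I2 add r3: issue@3 deps=(None,None) exec_start@3 write@4
I3 add r2: issue@4 deps=(None,2) exec_start@4 write@5
I4 mul r1: issue@5 deps=(3,3) exec_start@5 write@6
I5 add r3: issue@6 deps=(2,2) exec_start@6 write@9
I6 mul r1: issue@7 deps=(4,3) exec_start@7 write@8

Answer: 4 7 4 5 6 9 8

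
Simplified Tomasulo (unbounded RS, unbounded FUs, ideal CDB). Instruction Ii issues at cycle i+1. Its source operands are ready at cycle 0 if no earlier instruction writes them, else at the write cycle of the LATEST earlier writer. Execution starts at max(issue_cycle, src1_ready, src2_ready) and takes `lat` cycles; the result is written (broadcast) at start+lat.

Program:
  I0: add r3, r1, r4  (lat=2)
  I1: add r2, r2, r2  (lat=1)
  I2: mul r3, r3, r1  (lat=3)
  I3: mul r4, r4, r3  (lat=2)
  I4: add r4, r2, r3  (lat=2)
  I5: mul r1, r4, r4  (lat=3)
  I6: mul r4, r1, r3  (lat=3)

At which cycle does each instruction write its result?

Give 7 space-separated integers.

I0 add r3: issue@1 deps=(None,None) exec_start@1 write@3
I1 add r2: issue@2 deps=(None,None) exec_start@2 write@3
I2 mul r3: issue@3 deps=(0,None) exec_start@3 write@6
I3 mul r4: issue@4 deps=(None,2) exec_start@6 write@8
I4 add r4: issue@5 deps=(1,2) exec_start@6 write@8
I5 mul r1: issue@6 deps=(4,4) exec_start@8 write@11
I6 mul r4: issue@7 deps=(5,2) exec_start@11 write@14

Answer: 3 3 6 8 8 11 14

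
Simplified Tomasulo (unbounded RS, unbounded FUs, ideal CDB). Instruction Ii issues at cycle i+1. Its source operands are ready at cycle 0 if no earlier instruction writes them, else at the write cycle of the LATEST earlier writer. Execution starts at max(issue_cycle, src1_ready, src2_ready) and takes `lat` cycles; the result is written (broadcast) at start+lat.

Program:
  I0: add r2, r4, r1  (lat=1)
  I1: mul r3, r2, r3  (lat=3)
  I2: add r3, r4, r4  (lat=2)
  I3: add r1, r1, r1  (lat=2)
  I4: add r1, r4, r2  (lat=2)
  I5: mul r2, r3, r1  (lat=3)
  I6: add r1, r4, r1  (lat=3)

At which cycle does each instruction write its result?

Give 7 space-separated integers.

I0 add r2: issue@1 deps=(None,None) exec_start@1 write@2
I1 mul r3: issue@2 deps=(0,None) exec_start@2 write@5
I2 add r3: issue@3 deps=(None,None) exec_start@3 write@5
I3 add r1: issue@4 deps=(None,None) exec_start@4 write@6
I4 add r1: issue@5 deps=(None,0) exec_start@5 write@7
I5 mul r2: issue@6 deps=(2,4) exec_start@7 write@10
I6 add r1: issue@7 deps=(None,4) exec_start@7 write@10

Answer: 2 5 5 6 7 10 10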